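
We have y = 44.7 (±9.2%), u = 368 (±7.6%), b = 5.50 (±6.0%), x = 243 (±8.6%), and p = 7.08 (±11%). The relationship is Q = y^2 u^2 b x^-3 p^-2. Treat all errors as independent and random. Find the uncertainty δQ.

0.867

Each factor contributes (exponent × relative error)² to (δQ/Q)²:
  (2·δy/y)² = (2×0.0920)² = 0.0339;  (2·δu/u)² = (2×0.0760)² = 0.0231;  (1·δb/b)² = (1×0.0600)² = 0.00360;  (-3·δx/x)² = (-3×0.0860)² = 0.0666;  (-2·δp/p)² = (-2×0.110)² = 0.0484
δQ/Q = √(0.176) = 0.419
Q = 2.07, so δQ = 0.419 × 2.07 = 0.867.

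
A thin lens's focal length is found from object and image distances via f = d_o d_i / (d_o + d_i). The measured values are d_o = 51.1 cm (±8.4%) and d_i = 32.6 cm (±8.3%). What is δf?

1.20 cm

∂f/∂d_o = (d_i/(d_o+d_i))² = 0.152;  ∂f/∂d_i = (d_o/(d_o+d_i))² = 0.373
δf = √((∂f/∂d_o · δd_o)² + (∂f/∂d_i · δd_i)²) = √(0.424 + 1.02) = 1.20 cm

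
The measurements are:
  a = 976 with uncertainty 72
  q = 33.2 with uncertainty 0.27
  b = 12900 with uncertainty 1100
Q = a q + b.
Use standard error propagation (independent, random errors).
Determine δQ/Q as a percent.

5.84%

Let p = a·q = 32400. δp/p = √((1·δa/a)² + (1·δq/q)²) = √(0.00544 + 6.61e-05) = 0.0742, so δp = 2400.
Q = p + b: δQ = √(δp² + δb²) = √(5.78e+06 + 1.21e+06) = 2640
Q = 45300, so δQ/Q = 2640/45300 = 0.0584.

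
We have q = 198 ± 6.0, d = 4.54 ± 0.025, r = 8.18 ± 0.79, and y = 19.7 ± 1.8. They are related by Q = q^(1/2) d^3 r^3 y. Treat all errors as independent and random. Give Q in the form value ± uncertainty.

(1.42 ± 0.433) × 10^7

Relative error in a monomial: (δQ/Q)² = Σ (nᵢ · δxᵢ/xᵢ)².
  (½·δq/q)² = (0.5×0.0303)² = 0.000230;  (3·δd/d)² = (3×0.00551)² = 0.000273;  (3·δr/r)² = (3×0.0966)² = 0.0839;  (1·δy/y)² = (1×0.0914)² = 0.00835
δQ/Q = √(0.0928) = 0.305
Q = 1.42e+07, so δQ = 0.305 × 1.42e+07 = 4.33e+06.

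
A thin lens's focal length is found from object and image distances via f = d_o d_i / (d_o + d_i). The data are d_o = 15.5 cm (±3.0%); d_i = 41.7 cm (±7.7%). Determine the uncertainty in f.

0.342 cm

∂f/∂d_o = (d_i/(d_o+d_i))² = 0.531;  ∂f/∂d_i = (d_o/(d_o+d_i))² = 0.0734
δf = √((∂f/∂d_o · δd_o)² + (∂f/∂d_i · δd_i)²) = √(0.0611 + 0.0556) = 0.342 cm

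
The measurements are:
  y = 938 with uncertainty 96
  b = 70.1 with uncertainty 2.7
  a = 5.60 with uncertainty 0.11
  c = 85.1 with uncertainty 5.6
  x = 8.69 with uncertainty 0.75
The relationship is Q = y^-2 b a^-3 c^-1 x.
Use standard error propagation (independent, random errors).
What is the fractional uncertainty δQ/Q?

0.242

Since Q is a product/quotient, work with relative uncertainties:
  (-2·δy/y)² = (-2×0.102)² = 0.0419;  (1·δb/b)² = (1×0.0385)² = 0.00148;  (-3·δa/a)² = (-3×0.0196)² = 0.00347;  (-1·δc/c)² = (-1×0.0658)² = 0.00433;  (1·δx/x)² = (1×0.0863)² = 0.00745
δQ/Q = √(0.0586) = 0.242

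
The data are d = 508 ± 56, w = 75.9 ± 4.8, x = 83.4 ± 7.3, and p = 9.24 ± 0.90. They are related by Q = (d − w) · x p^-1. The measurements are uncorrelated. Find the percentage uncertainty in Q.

18.5%

Let u = d − w = 432. δu = √(δd² + δw²) = √(3140 + 23.0) = 56.2, so δu/u = 0.130.
Q is then a monomial in u, x, p:
δQ/Q = √((δu/u)² + (1·δx/x)² + (-1·δp/p)²) = √(0.0169 + 0.00766 + 0.00949) = 0.185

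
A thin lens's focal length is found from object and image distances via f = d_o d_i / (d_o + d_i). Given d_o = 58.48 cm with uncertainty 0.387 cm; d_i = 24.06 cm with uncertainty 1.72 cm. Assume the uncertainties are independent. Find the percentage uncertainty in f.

∂f/∂d_o = (d_i/(d_o+d_i))² = 0.0850;  ∂f/∂d_i = (d_o/(d_o+d_i))² = 0.502
δf = √((∂f/∂d_o · δd_o)² + (∂f/∂d_i · δd_i)²) = √(0.00108 + 0.745) = 0.864 cm
f = 17.05 cm, so δf/f = 0.864/17.05 = 0.0507.

5.07%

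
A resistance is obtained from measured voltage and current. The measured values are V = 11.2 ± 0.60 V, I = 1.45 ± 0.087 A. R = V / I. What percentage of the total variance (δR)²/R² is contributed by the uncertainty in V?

(δR/R)² = (1·δV/V)² + (-1·δI/I)²
  V term: (1×0.0536)² = 0.00287
  I term: (-1×0.0600)² = 0.00360
Total = 0.00647. Share from V = 0.00287/0.00647 = 0.444.

44.4%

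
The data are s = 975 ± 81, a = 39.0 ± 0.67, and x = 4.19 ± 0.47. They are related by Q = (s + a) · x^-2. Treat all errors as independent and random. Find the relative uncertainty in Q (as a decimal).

Let u = s + a = 1010. δu = √(δs² + δa²) = √(6560 + 0.449) = 81.0, so δu/u = 0.0799.
Q is then a monomial in u, x:
δQ/Q = √((δu/u)² + (-2·δx/x)²) = √(0.00638 + 0.0503) = 0.238

0.238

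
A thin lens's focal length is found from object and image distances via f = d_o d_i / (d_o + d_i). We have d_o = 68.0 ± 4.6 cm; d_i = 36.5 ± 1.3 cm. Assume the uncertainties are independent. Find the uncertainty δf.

∂f/∂d_o = (d_i/(d_o+d_i))² = 0.122;  ∂f/∂d_i = (d_o/(d_o+d_i))² = 0.423
δf = √((∂f/∂d_o · δd_o)² + (∂f/∂d_i · δd_i)²) = √(0.315 + 0.303) = 0.786 cm

0.786 cm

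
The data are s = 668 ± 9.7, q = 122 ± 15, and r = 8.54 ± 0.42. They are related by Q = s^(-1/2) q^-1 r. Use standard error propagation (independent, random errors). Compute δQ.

Relative error in a monomial: (δQ/Q)² = Σ (nᵢ · δxᵢ/xᵢ)².
  (−½·δs/s)² = (-0.5×0.0145)² = 5.27e-05;  (-1·δq/q)² = (-1×0.123)² = 0.0151;  (1·δr/r)² = (1×0.0492)² = 0.00242
δQ/Q = √(0.0176) = 0.133
Q = 0.00271, so δQ = 0.133 × 0.00271 = 0.000359.

0.000359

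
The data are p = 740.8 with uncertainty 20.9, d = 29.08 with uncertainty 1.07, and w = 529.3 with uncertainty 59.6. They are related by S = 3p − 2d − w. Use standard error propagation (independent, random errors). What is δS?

86.5

For a sum/difference, combine absolute errors in quadrature:
  (3·δp)² = 3930;  (2·δd)² = 4.58;  (δw)² = 3550
δS = √(7490) = 86.5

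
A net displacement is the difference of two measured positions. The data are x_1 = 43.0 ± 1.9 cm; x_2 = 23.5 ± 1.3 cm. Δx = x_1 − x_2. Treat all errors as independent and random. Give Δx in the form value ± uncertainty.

19.5 ± 2.30 cm

Δx is a linear combination, so absolute uncertainties add in quadrature:
  (δx_1)² = 3.61;  (δx_2)² = 1.69
δΔx = √(5.30) = 2.30 cm
Δx = 19.5 cm.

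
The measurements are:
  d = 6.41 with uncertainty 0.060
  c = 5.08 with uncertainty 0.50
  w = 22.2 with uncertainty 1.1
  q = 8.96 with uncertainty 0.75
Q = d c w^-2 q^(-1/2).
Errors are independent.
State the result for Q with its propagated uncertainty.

Since Q is a product/quotient, work with relative uncertainties:
  (1·δd/d)² = (1×0.00936)² = 8.76e-05;  (1·δc/c)² = (1×0.0984)² = 0.00969;  (-2·δw/w)² = (-2×0.0495)² = 0.00982;  (−½·δq/q)² = (-0.5×0.0837)² = 0.00175
δQ/Q = √(0.0213) = 0.146
Q = 0.0221, so δQ = 0.146 × 0.0221 = 0.00323.

0.0221 ± 0.00323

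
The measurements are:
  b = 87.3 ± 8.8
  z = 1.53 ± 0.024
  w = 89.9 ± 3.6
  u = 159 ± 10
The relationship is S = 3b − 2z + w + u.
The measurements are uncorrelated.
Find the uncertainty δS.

28.5

Each term contributes (cᵢ δxᵢ)² to (δS)²:
  (3·δb)² = 697;  (2·δz)² = 0.00230;  (δw)² = 13.0;  (δu)² = 100
δS = √(810) = 28.5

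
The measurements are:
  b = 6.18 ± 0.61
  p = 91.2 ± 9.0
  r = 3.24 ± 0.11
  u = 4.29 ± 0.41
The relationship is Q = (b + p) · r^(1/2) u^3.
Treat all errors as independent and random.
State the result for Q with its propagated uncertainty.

13800 ± 4180

Let w = b + p = 97.4. δw = √(δb² + δp²) = √(0.372 + 81.0) = 9.02, so δw/w = 0.0926.
Q is then a monomial in w, r, u:
δQ/Q = √((δw/w)² + (½·δr/r)² + (3·δu/u)²) = √(0.00858 + 0.000288 + 0.0822) = 0.302
Q = 13800, so δQ = 0.302 × 13800 = 4180.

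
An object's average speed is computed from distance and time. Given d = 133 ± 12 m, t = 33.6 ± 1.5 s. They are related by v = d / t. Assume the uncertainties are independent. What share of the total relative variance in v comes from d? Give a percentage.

80.3%

(δv/v)² = (1·δd/d)² + (-1·δt/t)²
  d term: (1×0.0902)² = 0.00814
  t term: (-1×0.0446)² = 0.00199
Total = 0.0101. Share from d = 0.00814/0.0101 = 0.803.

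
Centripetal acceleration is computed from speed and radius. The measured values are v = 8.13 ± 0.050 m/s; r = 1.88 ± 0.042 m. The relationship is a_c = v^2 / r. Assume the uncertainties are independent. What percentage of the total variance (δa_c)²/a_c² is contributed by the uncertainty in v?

23.3%

(δa_c/a_c)² = (2·δv/v)² + (-1·δr/r)²
  v term: (2×0.00615)² = 0.000151
  r term: (-1×0.0223)² = 0.000499
Total = 0.000650. Share from v = 0.000151/0.000650 = 0.233.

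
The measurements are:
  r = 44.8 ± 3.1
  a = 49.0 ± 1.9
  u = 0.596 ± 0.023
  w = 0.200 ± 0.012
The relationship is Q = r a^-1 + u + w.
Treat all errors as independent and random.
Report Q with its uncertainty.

Let p = r·a^-1 = 0.914. δp/p = √((1·δr/r)² + (-1·δa/a)²) = √(0.00479 + 0.00150) = 0.0793, so δp = 0.0725.
Q = p + u + w: δQ = √(δp² + δu² + δw²) = √(0.00526 + 0.000529 + 0.000144) = 0.0770
Q = 1.71.

1.71 ± 0.0770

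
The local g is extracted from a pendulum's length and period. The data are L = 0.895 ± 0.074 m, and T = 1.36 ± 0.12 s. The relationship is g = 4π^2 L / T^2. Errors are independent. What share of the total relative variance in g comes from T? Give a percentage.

(δg/g)² = (1·δL/L)² + (-2·δT/T)²
  L term: (1×0.0827)² = 0.00684
  T term: (-2×0.0882)² = 0.0311
Total = 0.0380. Share from T = 0.0311/0.0380 = 0.820.

82.0%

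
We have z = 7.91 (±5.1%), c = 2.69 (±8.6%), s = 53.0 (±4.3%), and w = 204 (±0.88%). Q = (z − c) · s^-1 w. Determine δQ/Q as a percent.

Let u = z − c = 5.22. δu = √(δz² + δc²) = √(0.163 + 0.0535) = 0.465, so δu/u = 0.0891.
Q is then a monomial in u, s, w:
δQ/Q = √((δu/u)² + (-1·δs/s)² + (1·δw/w)²) = √(0.00794 + 0.00185 + 7.74e-05) = 0.0993

9.93%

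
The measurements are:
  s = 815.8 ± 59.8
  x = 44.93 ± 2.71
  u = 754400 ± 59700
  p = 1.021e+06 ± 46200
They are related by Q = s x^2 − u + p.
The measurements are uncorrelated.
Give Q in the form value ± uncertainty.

(1.913 ± 0.244) × 10^6

Let w = s·x^2 = 1.647e+06. δw/w = √((1·δs/s)² + (2·δx/x)²) = √(0.00537 + 0.0146) = 0.141, so δw = 2.32e+05.
Q = w − u + p: δQ = √(δw² + δu² + δp²) = √(5.4e+10 + 3.56e+09 + 2.13e+09) = 2.44e+05
Q = 1.913e+06.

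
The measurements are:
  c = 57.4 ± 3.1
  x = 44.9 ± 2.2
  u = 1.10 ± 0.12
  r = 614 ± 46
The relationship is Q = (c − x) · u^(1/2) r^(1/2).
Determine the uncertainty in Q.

101

Let w = c − x = 12.5. δw = √(δc² + δx²) = √(9.61 + 4.84) = 3.80, so δw/w = 0.304.
Q is then a monomial in w, u, r:
δQ/Q = √((δw/w)² + (½·δu/u)² + (½·δr/r)²) = √(0.0925 + 0.00298 + 0.00140) = 0.311
Q = 325, so δQ = 0.311 × 325 = 101.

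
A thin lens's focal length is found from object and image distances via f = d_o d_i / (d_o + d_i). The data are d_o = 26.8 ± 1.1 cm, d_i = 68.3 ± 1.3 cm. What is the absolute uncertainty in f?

∂f/∂d_o = (d_i/(d_o+d_i))² = 0.516;  ∂f/∂d_i = (d_o/(d_o+d_i))² = 0.0794
δf = √((∂f/∂d_o · δd_o)² + (∂f/∂d_i · δd_i)²) = √(0.322 + 0.0107) = 0.577 cm

0.577 cm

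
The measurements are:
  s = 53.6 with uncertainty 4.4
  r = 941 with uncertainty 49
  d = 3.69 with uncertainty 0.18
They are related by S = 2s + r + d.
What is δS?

49.8

For a sum/difference, combine absolute errors in quadrature:
  (2·δs)² = 77.4;  (δr)² = 2400;  (δd)² = 0.0324
δS = √(2480) = 49.8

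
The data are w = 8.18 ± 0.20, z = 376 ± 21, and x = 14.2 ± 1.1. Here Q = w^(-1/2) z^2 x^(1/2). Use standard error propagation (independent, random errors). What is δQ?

Each factor contributes (exponent × relative error)² to (δQ/Q)²:
  (−½·δw/w)² = (-0.5×0.0244)² = 0.000149;  (2·δz/z)² = (2×0.0559)² = 0.0125;  (½·δx/x)² = (0.5×0.0775)² = 0.00150
δQ/Q = √(0.0141) = 0.119
Q = 1.86e+05, so δQ = 0.119 × 1.86e+05 = 22100.

22100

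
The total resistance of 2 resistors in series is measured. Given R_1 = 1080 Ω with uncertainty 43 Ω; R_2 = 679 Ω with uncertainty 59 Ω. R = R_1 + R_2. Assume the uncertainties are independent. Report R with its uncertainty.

1760 ± 73.0 Ω

Sums and differences: (δR)² = Σ (cᵢ δxᵢ)².
  (δR_1)² = 1850;  (δR_2)² = 3480
δR = √(5330) = 73.0 Ω
R = 1760 Ω.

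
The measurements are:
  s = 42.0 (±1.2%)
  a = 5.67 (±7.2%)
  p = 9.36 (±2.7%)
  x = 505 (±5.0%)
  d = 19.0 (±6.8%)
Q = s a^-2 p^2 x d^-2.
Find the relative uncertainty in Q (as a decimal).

Since Q is a product/quotient, work with relative uncertainties:
  (1·δs/s)² = (1×0.0120)² = 0.000144;  (-2·δa/a)² = (-2×0.0720)² = 0.0207;  (2·δp/p)² = (2×0.0270)² = 0.00292;  (1·δx/x)² = (1×0.0500)² = 0.00250;  (-2·δd/d)² = (-2×0.0680)² = 0.0185
δQ/Q = √(0.0448) = 0.212

0.212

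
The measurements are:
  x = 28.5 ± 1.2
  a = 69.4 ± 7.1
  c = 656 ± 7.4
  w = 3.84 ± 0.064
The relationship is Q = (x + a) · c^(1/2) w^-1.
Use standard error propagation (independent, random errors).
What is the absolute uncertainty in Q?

49.4

Let u = x + a = 97.9. δu = √(δx² + δa²) = √(1.44 + 50.4) = 7.20, so δu/u = 0.0736.
Q is then a monomial in u, c, w:
δQ/Q = √((δu/u)² + (½·δc/c)² + (-1·δw/w)²) = √(0.00541 + 3.18e-05 + 0.000278) = 0.0756
Q = 653, so δQ = 0.0756 × 653 = 49.4.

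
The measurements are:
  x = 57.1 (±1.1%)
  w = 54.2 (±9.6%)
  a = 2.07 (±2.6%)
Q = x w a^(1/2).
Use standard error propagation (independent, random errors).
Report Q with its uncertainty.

Each factor contributes (exponent × relative error)² to (δQ/Q)²:
  (1·δx/x)² = (1×0.0110)² = 0.000121;  (1·δw/w)² = (1×0.0960)² = 0.00922;  (½·δa/a)² = (0.5×0.0260)² = 0.000169
δQ/Q = √(0.00951) = 0.0975
Q = 4450, so δQ = 0.0975 × 4450 = 434.

4450 ± 434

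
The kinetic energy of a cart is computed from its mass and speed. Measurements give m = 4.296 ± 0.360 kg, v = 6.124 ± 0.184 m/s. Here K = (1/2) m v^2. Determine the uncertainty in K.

Products/powers → add relative errors in quadrature, weighted by exponent:
  (1·δm/m)² = (1×0.0838)² = 0.00702;  (2·δv/v)² = (2×0.0300)² = 0.00361
δK/K = √(0.0106) = 0.103
K = 80.56 J, so δK = 0.103 × 80.56 = 8.31 J.

8.31 J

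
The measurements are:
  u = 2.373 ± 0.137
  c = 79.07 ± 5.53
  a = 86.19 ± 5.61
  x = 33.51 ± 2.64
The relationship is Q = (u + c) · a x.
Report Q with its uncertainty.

Let w = u + c = 81.44. δw = √(δu² + δc²) = √(0.0188 + 30.6) = 5.53, so δw/w = 0.0679.
Q is then a monomial in w, a, x:
δQ/Q = √((δw/w)² + (1·δa/a)² + (1·δx/x)²) = √(0.00461 + 0.00424 + 0.00621) = 0.123
Q = 235200, so δQ = 0.123 × 235200 = 28900.

235200 ± 28900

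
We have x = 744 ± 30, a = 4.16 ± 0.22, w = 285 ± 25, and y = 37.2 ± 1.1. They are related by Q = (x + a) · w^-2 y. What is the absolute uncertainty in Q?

Let u = x + a = 748. δu = √(δx² + δa²) = √(900 + 0.0484) = 30.0, so δu/u = 0.0401.
Q is then a monomial in u, w, y:
δQ/Q = √((δu/u)² + (-2·δw/w)² + (1·δy/y)²) = √(0.00161 + 0.0308 + 0.000874) = 0.182
Q = 0.343, so δQ = 0.182 × 0.343 = 0.0625.

0.0625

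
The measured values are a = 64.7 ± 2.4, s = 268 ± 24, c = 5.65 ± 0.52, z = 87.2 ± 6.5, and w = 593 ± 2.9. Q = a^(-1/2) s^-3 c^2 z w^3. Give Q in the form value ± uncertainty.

Each factor contributes (exponent × relative error)² to (δQ/Q)²:
  (−½·δa/a)² = (-0.5×0.0371)² = 0.000344;  (-3·δs/s)² = (-3×0.0896)² = 0.0722;  (2·δc/c)² = (2×0.0920)² = 0.0339;  (1·δz/z)² = (1×0.0745)² = 0.00556;  (3·δw/w)² = (3×0.00489)² = 0.000215
δQ/Q = √(0.112) = 0.335
Q = 3750, so δQ = 0.335 × 3750 = 1260.

3750 ± 1260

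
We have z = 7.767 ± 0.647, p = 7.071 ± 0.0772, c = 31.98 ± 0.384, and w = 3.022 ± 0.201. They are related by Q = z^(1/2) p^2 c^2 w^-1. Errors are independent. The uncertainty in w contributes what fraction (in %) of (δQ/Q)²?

61.3%

(δQ/Q)² = (½·δz/z)² + (2·δp/p)² + (2·δc/c)² + (-1·δw/w)²
  z term: (0.5×0.0833)² = 0.00173
  p term: (2×0.0109)² = 0.000477
  c term: (2×0.0120)² = 0.000577
  w term: (-1×0.0665)² = 0.00442
Total = 0.00721. Share from w = 0.00442/0.00721 = 0.613.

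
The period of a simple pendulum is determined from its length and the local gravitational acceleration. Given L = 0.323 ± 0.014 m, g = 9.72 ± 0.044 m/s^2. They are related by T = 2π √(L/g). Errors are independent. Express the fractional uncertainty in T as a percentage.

Since T is a product/quotient, work with relative uncertainties:
  (½·δL/L)² = (0.5×0.0433)² = 0.000470;  (−½·δg/g)² = (-0.5×0.00453)² = 5.12e-06
δT/T = √(0.000475) = 0.0218

2.18%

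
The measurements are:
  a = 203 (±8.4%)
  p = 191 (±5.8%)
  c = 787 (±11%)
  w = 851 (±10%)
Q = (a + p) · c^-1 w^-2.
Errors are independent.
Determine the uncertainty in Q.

Let u = a + p = 394. δu = √(δa² + δp²) = √(291 + 123) = 20.3, so δu/u = 0.0516.
Q is then a monomial in u, c, w:
δQ/Q = √((δu/u)² + (-1·δc/c)² + (-2·δw/w)²) = √(0.00266 + 0.0121 + 0.0400) = 0.234
Q = 6.91e-07, so δQ = 0.234 × 6.91e-07 = 1.62e-07.

1.62e-07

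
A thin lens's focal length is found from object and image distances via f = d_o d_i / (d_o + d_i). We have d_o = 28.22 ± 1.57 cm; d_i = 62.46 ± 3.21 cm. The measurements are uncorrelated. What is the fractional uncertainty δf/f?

0.0415

∂f/∂d_o = (d_i/(d_o+d_i))² = 0.474;  ∂f/∂d_i = (d_o/(d_o+d_i))² = 0.0968
δf = √((∂f/∂d_o · δd_o)² + (∂f/∂d_i · δd_i)²) = √(0.555 + 0.0966) = 0.807 cm
f = 19.44 cm, so δf/f = 0.807/19.44 = 0.0415.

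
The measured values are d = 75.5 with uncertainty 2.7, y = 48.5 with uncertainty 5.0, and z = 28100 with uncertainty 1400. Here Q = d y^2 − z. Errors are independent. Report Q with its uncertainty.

Let p = d·y^2 = 1.78e+05. δp/p = √((1·δd/d)² + (2·δy/y)²) = √(0.00128 + 0.0425) = 0.209, so δp = 37200.
Q = p − z: δQ = √(δp² + δz²) = √(1.38e+09 + 1.96e+06) = 37200
Q = 1.49e+05.

(1.49 ± 0.372) × 10^5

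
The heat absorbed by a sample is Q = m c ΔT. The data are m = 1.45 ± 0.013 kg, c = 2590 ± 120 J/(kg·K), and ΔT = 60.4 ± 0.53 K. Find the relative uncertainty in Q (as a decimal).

0.0480

For a monomial Q ∝ m, c, ΔT, fractional errors add in quadrature:
  (1·δm/m)² = (1×0.00897)² = 8.04e-05;  (1·δc/c)² = (1×0.0463)² = 0.00215;  (1·δΔT/ΔT)² = (1×0.00877)² = 7.7e-05
δQ/Q = √(0.00230) = 0.0480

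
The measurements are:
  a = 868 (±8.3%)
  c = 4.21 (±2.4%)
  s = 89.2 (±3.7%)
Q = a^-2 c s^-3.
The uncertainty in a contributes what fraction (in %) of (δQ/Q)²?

68.1%

(δQ/Q)² = (-2·δa/a)² + (1·δc/c)² + (-3·δs/s)²
  a term: (-2×0.0830)² = 0.0276
  c term: (1×0.0240)² = 0.000576
  s term: (-3×0.0370)² = 0.0123
Total = 0.0405. Share from a = 0.0276/0.0405 = 0.681.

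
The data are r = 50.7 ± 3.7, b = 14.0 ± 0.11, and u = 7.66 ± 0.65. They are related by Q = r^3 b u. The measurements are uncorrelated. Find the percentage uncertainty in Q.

23.5%

For a monomial Q ∝ r^3, b, u, fractional errors add in quadrature:
  (3·δr/r)² = (3×0.0730)² = 0.0479;  (1·δb/b)² = (1×0.00786)² = 6.17e-05;  (1·δu/u)² = (1×0.0849)² = 0.00720
δQ/Q = √(0.0552) = 0.235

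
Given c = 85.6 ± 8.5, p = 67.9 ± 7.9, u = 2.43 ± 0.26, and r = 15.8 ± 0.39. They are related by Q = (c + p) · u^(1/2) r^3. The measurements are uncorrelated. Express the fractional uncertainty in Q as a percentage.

11.9%

Let w = c + p = 154. δw = √(δc² + δp²) = √(72.2 + 62.4) = 11.6, so δw/w = 0.0756.
Q is then a monomial in w, u, r:
δQ/Q = √((δw/w)² + (½·δu/u)² + (3·δr/r)²) = √(0.00572 + 0.00286 + 0.00548) = 0.119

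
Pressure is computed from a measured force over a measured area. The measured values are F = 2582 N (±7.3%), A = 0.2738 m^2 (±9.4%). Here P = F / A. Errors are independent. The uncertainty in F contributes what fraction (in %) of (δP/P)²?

37.6%

(δP/P)² = (1·δF/F)² + (-1·δA/A)²
  F term: (1×0.0730)² = 0.00533
  A term: (-1×0.0940)² = 0.00884
Total = 0.0142. Share from F = 0.00533/0.0142 = 0.376.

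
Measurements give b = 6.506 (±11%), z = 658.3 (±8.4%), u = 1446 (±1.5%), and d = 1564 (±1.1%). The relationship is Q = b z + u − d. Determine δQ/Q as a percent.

14.2%

Let p = b·z = 4283. δp/p = √((1·δb/b)² + (1·δz/z)²) = √(0.0121 + 0.00706) = 0.138, so δp = 593.
Q = p + u − d: δQ = √(δp² + δu² + δd²) = √(3.51e+05 + 470 + 296) = 593
Q = 4165, so δQ/Q = 593/4165 = 0.142.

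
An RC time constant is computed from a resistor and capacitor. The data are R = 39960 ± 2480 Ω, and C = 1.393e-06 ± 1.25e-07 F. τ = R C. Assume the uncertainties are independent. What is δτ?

Relative error in a monomial: (δτ/τ)² = Σ (nᵢ · δxᵢ/xᵢ)².
  (1·δR/R)² = (1×0.0621)² = 0.00385;  (1·δC/C)² = (1×0.0897)² = 0.00805
δτ/τ = √(0.0119) = 0.109
τ = 0.05566 s, so δτ = 0.109 × 0.05566 = 0.00607 s.

0.00607 s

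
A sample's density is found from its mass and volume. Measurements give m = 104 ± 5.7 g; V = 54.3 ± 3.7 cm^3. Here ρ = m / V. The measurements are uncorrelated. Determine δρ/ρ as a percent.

Relative error in a monomial: (δρ/ρ)² = Σ (nᵢ · δxᵢ/xᵢ)².
  (1·δm/m)² = (1×0.0548)² = 0.00300;  (-1·δV/V)² = (-1×0.0681)² = 0.00464
δρ/ρ = √(0.00765) = 0.0874

8.74%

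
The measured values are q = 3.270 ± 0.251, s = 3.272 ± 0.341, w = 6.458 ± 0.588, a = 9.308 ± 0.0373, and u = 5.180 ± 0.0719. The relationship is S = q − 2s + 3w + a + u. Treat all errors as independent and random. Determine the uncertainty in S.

1.91

S is a linear combination, so absolute uncertainties add in quadrature:
  (δq)² = 0.0630;  (2·δs)² = 0.465;  (3·δw)² = 3.11;  (δa)² = 0.00139;  (δu)² = 0.00517
δS = √(3.65) = 1.91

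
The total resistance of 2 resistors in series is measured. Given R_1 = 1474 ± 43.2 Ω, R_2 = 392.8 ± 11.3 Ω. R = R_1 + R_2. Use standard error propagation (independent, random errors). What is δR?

Sums and differences: (δR)² = Σ (cᵢ δxᵢ)².
  (δR_1)² = 1870;  (δR_2)² = 128
δR = √(1990) = 44.7 Ω

44.7 Ω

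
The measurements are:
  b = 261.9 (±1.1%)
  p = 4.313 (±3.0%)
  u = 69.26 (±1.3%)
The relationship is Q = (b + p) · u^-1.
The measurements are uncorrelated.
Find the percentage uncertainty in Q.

1.69%

Let w = b + p = 266.2. δw = √(δb² + δp²) = √(8.30 + 0.0167) = 2.88, so δw/w = 0.0108.
Q is then a monomial in w, u:
δQ/Q = √((δw/w)² + (-1·δu/u)²) = √(0.000117 + 0.000169) = 0.0169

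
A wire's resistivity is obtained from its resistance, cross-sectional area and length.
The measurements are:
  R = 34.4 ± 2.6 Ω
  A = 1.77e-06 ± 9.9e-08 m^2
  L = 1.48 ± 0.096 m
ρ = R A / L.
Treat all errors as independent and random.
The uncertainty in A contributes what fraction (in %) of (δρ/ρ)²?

(δρ/ρ)² = (1·δR/R)² + (1·δA/A)² + (-1·δL/L)²
  R term: (1×0.0756)² = 0.00571
  A term: (1×0.0559)² = 0.00313
  L term: (-1×0.0649)² = 0.00421
Total = 0.0130. Share from A = 0.00313/0.0130 = 0.240.

24.0%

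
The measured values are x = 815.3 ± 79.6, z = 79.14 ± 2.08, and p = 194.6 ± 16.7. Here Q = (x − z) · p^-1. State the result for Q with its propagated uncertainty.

3.783 ± 0.522

Let u = x − z = 736.2. δu = √(δx² + δz²) = √(6340 + 4.33) = 79.6, so δu/u = 0.108.
Q is then a monomial in u, p:
δQ/Q = √((δu/u)² + (-1·δp/p)²) = √(0.0117 + 0.00736) = 0.138
Q = 3.783, so δQ = 0.138 × 3.783 = 0.522.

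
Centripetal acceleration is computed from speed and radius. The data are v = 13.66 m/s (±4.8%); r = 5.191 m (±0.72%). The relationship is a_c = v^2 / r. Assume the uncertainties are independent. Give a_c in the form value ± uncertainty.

35.95 ± 3.46 m/s^2

Products/powers → add relative errors in quadrature, weighted by exponent:
  (2·δv/v)² = (2×0.0480)² = 0.00922;  (-1·δr/r)² = (-1×0.00720)² = 5.18e-05
δa_c/a_c = √(0.00927) = 0.0963
a_c = 35.95 m/s^2, so δa_c = 0.0963 × 35.95 = 3.46 m/s^2.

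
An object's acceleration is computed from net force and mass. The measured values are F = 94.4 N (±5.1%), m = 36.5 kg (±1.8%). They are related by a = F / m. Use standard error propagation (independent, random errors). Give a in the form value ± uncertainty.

2.59 ± 0.140 m/s^2

Since a is a product/quotient, work with relative uncertainties:
  (1·δF/F)² = (1×0.0510)² = 0.00260;  (-1·δm/m)² = (-1×0.0180)² = 0.000324
δa/a = √(0.00292) = 0.0541
a = 2.59 m/s^2, so δa = 0.0541 × 2.59 = 0.140 m/s^2.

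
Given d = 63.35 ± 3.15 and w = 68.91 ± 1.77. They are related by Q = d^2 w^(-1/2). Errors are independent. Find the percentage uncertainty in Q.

Products/powers → add relative errors in quadrature, weighted by exponent:
  (2·δd/d)² = (2×0.0497)² = 0.00989;  (−½·δw/w)² = (-0.5×0.0257)² = 0.000165
δQ/Q = √(0.0101) = 0.100

10.0%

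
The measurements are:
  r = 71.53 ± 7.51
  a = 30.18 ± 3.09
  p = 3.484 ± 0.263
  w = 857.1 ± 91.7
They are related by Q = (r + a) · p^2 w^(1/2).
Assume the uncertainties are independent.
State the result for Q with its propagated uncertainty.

36140 ± 6470

Let u = r + a = 101.7. δu = √(δr² + δa²) = √(56.4 + 9.55) = 8.12, so δu/u = 0.0798.
Q is then a monomial in u, p, w:
δQ/Q = √((δu/u)² + (2·δp/p)² + (½·δw/w)²) = √(0.00637 + 0.0228 + 0.00286) = 0.179
Q = 36140, so δQ = 0.179 × 36140 = 6470.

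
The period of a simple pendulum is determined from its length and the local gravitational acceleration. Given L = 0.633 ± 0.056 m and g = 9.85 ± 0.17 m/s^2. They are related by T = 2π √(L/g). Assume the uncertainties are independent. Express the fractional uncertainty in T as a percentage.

Products/powers → add relative errors in quadrature, weighted by exponent:
  (½·δL/L)² = (0.5×0.0885)² = 0.00196;  (−½·δg/g)² = (-0.5×0.0173)² = 7.45e-05
δT/T = √(0.00203) = 0.0451

4.51%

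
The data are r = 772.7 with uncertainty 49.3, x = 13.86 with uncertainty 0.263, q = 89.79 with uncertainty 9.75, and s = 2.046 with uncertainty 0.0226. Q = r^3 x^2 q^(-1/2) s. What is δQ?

Q is a product of powers, so relative uncertainties combine in quadrature:
  (3·δr/r)² = (3×0.0638)² = 0.0366;  (2·δx/x)² = (2×0.0190)² = 0.00144;  (−½·δq/q)² = (-0.5×0.109)² = 0.00295;  (1·δs/s)² = (1×0.0110)² = 0.000122
δQ/Q = √(0.0411) = 0.203
Q = 1.914e+10, so δQ = 0.203 × 1.914e+10 = 3.88e+09.

3.88e+09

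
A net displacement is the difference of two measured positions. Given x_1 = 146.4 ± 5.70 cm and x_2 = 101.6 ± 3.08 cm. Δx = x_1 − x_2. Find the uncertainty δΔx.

Sums and differences: (δΔx)² = Σ (cᵢ δxᵢ)².
  (δx_1)² = 32.5;  (δx_2)² = 9.49
δΔx = √(42.0) = 6.48 cm

6.48 cm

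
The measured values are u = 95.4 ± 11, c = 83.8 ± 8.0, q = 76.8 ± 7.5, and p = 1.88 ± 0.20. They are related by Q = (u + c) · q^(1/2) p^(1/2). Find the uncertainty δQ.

Let w = u + c = 179. δw = √(δu² + δc²) = √(121 + 64.0) = 13.6, so δw/w = 0.0759.
Q is then a monomial in w, q, p:
δQ/Q = √((δw/w)² + (½·δq/q)² + (½·δp/p)²) = √(0.00576 + 0.00238 + 0.00283) = 0.105
Q = 2150, so δQ = 0.105 × 2150 = 226.

226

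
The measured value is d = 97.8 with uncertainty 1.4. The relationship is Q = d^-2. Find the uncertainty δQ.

Q ∝ d^-2, so δQ/Q = |-2| · δd/d = 2 × 0.0143 = 0.0286.
Q = 0.000105, so δQ = 0.0286 × 0.000105 = 2.99e-06.

2.99e-06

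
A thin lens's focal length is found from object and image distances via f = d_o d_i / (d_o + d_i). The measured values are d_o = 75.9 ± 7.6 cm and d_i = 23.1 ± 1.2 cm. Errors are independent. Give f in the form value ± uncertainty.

17.7 ± 0.818 cm

∂f/∂d_o = (d_i/(d_o+d_i))² = 0.0544;  ∂f/∂d_i = (d_o/(d_o+d_i))² = 0.588
δf = √((∂f/∂d_o · δd_o)² + (∂f/∂d_i · δd_i)²) = √(0.171 + 0.497) = 0.818 cm
f = 17.7 cm.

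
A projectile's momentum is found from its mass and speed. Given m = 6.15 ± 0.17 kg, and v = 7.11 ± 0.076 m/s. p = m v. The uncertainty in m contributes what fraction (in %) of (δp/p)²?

(δp/p)² = (1·δm/m)² + (1·δv/v)²
  m term: (1×0.0276)² = 0.000764
  v term: (1×0.0107)² = 0.000114
Total = 0.000878. Share from m = 0.000764/0.000878 = 0.870.

87.0%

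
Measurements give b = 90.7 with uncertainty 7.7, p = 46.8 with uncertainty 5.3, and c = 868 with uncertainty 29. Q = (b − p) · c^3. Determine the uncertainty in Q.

6.76e+09

Let u = b − p = 43.9. δu = √(δb² + δp²) = √(59.3 + 28.1) = 9.35, so δu/u = 0.213.
Q is then a monomial in u, c:
δQ/Q = √((δu/u)² + (3·δc/c)²) = √(0.0453 + 0.0100) = 0.235
Q = 2.87e+10, so δQ = 0.235 × 2.87e+10 = 6.76e+09.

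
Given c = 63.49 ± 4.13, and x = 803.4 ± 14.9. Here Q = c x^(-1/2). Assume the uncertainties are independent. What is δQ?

0.147

Q is a product of powers, so relative uncertainties combine in quadrature:
  (1·δc/c)² = (1×0.0650)² = 0.00423;  (−½·δx/x)² = (-0.5×0.0185)² = 8.6e-05
δQ/Q = √(0.00432) = 0.0657
Q = 2.240, so δQ = 0.0657 × 2.240 = 0.147.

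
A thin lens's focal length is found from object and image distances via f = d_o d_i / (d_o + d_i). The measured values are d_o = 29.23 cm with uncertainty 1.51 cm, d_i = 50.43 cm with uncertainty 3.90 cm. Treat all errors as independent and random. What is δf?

0.801 cm

∂f/∂d_o = (d_i/(d_o+d_i))² = 0.401;  ∂f/∂d_i = (d_o/(d_o+d_i))² = 0.135
δf = √((∂f/∂d_o · δd_o)² + (∂f/∂d_i · δd_i)²) = √(0.366 + 0.276) = 0.801 cm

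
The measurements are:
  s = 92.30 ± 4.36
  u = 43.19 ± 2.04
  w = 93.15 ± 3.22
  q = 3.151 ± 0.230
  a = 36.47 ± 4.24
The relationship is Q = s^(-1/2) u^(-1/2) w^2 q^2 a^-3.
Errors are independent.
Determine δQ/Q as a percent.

38.6%

Q is a product of powers, so relative uncertainties combine in quadrature:
  (−½·δs/s)² = (-0.5×0.0472)² = 0.000558;  (−½·δu/u)² = (-0.5×0.0472)² = 0.000558;  (2·δw/w)² = (2×0.0346)² = 0.00478;  (2·δq/q)² = (2×0.0730)² = 0.0213;  (-3·δa/a)² = (-3×0.116)² = 0.122
δQ/Q = √(0.149) = 0.386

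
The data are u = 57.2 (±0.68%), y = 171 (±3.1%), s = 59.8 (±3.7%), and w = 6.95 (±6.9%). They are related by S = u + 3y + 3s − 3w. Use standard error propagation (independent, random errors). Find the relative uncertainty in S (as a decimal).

0.0237

S is a linear combination, so absolute uncertainties add in quadrature:
  (δu)² = 0.151;  (3·δy)² = 253;  (3·δs)² = 44.1;  (3·δw)² = 2.07
δS = √(299) = 17.3
S = 729, so δS/S = 17.3/729 = 0.0237.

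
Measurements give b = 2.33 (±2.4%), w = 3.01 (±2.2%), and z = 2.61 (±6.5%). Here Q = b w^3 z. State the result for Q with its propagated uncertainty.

166 ± 15.9

Each factor contributes (exponent × relative error)² to (δQ/Q)²:
  (1·δb/b)² = (1×0.0240)² = 0.000576;  (3·δw/w)² = (3×0.0220)² = 0.00436;  (1·δz/z)² = (1×0.0650)² = 0.00423
δQ/Q = √(0.00916) = 0.0957
Q = 166, so δQ = 0.0957 × 166 = 15.9.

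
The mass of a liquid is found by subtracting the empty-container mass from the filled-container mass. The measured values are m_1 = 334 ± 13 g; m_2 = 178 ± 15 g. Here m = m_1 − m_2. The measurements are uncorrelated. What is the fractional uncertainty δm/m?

0.127

m is a linear combination, so absolute uncertainties add in quadrature:
  (δm_1)² = 169;  (δm_2)² = 225
δm = √(394) = 19.8 g
m = 156 g, so δm/m = 19.8/156 = 0.127.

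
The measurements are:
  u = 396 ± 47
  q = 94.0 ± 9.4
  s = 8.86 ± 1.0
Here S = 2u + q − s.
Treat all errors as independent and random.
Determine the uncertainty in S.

S is a linear combination, so absolute uncertainties add in quadrature:
  (2·δu)² = 8840;  (δq)² = 88.4;  (δs)² = 1.00
δS = √(8930) = 94.5

94.5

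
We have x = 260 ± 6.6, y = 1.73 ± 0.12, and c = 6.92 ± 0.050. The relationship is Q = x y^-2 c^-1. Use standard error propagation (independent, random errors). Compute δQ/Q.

0.141

Each factor contributes (exponent × relative error)² to (δQ/Q)²:
  (1·δx/x)² = (1×0.0254)² = 0.000644;  (-2·δy/y)² = (-2×0.0694)² = 0.0192;  (-1·δc/c)² = (-1×0.00723)² = 5.22e-05
δQ/Q = √(0.0199) = 0.141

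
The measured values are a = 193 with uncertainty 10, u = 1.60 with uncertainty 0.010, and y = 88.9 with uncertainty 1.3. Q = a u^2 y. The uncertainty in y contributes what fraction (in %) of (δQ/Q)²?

7.00%

(δQ/Q)² = (1·δa/a)² + (2·δu/u)² + (1·δy/y)²
  a term: (1×0.0518)² = 0.00268
  u term: (2×0.00625)² = 0.000156
  y term: (1×0.0146)² = 0.000214
Total = 0.00305. Share from y = 0.000214/0.00305 = 0.0700.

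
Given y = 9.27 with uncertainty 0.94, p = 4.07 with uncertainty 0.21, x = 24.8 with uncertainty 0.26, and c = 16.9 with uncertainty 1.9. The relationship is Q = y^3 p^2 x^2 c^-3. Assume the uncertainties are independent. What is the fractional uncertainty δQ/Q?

0.466

Q is a product of powers, so relative uncertainties combine in quadrature:
  (3·δy/y)² = (3×0.101)² = 0.0925;  (2·δp/p)² = (2×0.0516)² = 0.0106;  (2·δx/x)² = (2×0.0105)² = 0.000440;  (-3·δc/c)² = (-3×0.112)² = 0.114
δQ/Q = √(0.217) = 0.466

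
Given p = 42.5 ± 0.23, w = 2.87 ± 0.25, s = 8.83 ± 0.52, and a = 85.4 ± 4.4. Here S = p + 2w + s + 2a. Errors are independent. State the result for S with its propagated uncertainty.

Absolute uncertainties add in quadrature for a linear combination:
  (δp)² = 0.0529;  (2·δw)² = 0.250;  (δs)² = 0.270;  (2·δa)² = 77.4
δS = √(78.0) = 8.83
S = 228.

228 ± 8.83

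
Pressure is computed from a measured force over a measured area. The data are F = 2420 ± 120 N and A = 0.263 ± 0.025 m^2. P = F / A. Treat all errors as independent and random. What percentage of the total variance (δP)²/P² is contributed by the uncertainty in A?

78.6%

(δP/P)² = (1·δF/F)² + (-1·δA/A)²
  F term: (1×0.0496)² = 0.00246
  A term: (-1×0.0951)² = 0.00904
Total = 0.0115. Share from A = 0.00904/0.0115 = 0.786.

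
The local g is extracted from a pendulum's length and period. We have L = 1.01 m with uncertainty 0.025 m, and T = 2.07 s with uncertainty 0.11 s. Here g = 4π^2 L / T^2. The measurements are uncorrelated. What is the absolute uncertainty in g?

For a monomial g ∝ L, T^-2, fractional errors add in quadrature:
  (1·δL/L)² = (1×0.0248)² = 0.000613;  (-2·δT/T)² = (-2×0.0531)² = 0.0113
δg/g = √(0.0119) = 0.109
g = 9.31 m/s^2, so δg = 0.109 × 9.31 = 1.02 m/s^2.

1.02 m/s^2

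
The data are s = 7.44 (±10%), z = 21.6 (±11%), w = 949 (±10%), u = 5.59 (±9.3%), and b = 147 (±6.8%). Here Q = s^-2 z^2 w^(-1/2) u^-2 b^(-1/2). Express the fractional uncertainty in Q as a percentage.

Since Q is a product/quotient, work with relative uncertainties:
  (-2·δs/s)² = (-2×0.100)² = 0.0400;  (2·δz/z)² = (2×0.110)² = 0.0484;  (−½·δw/w)² = (-0.5×0.100)² = 0.00250;  (-2·δu/u)² = (-2×0.0930)² = 0.0346;  (−½·δb/b)² = (-0.5×0.0680)² = 0.00116
δQ/Q = √(0.127) = 0.356

35.6%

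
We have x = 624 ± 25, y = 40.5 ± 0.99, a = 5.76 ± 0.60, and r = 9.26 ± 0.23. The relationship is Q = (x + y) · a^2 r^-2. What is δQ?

Let u = x + y = 664. δu = √(δx² + δy²) = √(625 + 0.980) = 25.0, so δu/u = 0.0377.
Q is then a monomial in u, a, r:
δQ/Q = √((δu/u)² + (2·δa/a)² + (-2·δr/r)²) = √(0.00142 + 0.0434 + 0.00247) = 0.217
Q = 257, so δQ = 0.217 × 257 = 55.9.

55.9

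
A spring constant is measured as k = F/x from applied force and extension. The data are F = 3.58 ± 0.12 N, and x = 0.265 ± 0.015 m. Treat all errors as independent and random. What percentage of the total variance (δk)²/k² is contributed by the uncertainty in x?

(δk/k)² = (1·δF/F)² + (-1·δx/x)²
  F term: (1×0.0335)² = 0.00112
  x term: (-1×0.0566)² = 0.00320
Total = 0.00433. Share from x = 0.00320/0.00433 = 0.740.

74.0%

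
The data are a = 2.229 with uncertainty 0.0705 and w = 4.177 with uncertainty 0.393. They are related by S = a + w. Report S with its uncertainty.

For a sum/difference, combine absolute errors in quadrature:
  (δa)² = 0.00497;  (δw)² = 0.154
δS = √(0.159) = 0.399
S = 6.406.

6.406 ± 0.399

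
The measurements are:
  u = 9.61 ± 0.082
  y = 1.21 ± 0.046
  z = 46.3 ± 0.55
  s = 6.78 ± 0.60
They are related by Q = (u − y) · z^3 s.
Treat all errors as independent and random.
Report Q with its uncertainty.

(5.65 ± 0.543) × 10^6

Let w = u − y = 8.40. δw = √(δu² + δy²) = √(0.00672 + 0.00212) = 0.0940, so δw/w = 0.0112.
Q is then a monomial in w, z, s:
δQ/Q = √((δw/w)² + (3·δz/z)² + (1·δs/s)²) = √(0.000125 + 0.00127 + 0.00783) = 0.0961
Q = 5.65e+06, so δQ = 0.0961 × 5.65e+06 = 5.43e+05.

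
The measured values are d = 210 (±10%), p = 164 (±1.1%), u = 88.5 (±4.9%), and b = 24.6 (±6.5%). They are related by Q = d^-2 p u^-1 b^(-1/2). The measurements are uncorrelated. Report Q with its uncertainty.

Products/powers → add relative errors in quadrature, weighted by exponent:
  (-2·δd/d)² = (-2×0.100)² = 0.0400;  (1·δp/p)² = (1×0.0110)² = 0.000121;  (-1·δu/u)² = (-1×0.0490)² = 0.00240;  (−½·δb/b)² = (-0.5×0.0650)² = 0.00106
δQ/Q = √(0.0436) = 0.209
Q = 8.47e-06, so δQ = 0.209 × 8.47e-06 = 1.77e-06.

(8.47 ± 1.77) × 10^-6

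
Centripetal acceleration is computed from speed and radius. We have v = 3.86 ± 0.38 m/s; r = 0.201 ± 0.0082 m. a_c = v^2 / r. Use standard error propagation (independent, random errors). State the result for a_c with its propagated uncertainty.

a_c is a product of powers, so relative uncertainties combine in quadrature:
  (2·δv/v)² = (2×0.0984)² = 0.0388;  (-1·δr/r)² = (-1×0.0408)² = 0.00166
δa_c/a_c = √(0.0404) = 0.201
a_c = 74.1 m/s^2, so δa_c = 0.201 × 74.1 = 14.9 m/s^2.

74.1 ± 14.9 m/s^2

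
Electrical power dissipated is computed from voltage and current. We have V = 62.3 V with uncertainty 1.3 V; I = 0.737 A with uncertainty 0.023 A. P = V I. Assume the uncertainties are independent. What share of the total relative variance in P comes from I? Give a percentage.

(δP/P)² = (1·δV/V)² + (1·δI/I)²
  V term: (1×0.0209)² = 0.000435
  I term: (1×0.0312)² = 0.000974
Total = 0.00141. Share from I = 0.000974/0.00141 = 0.691.

69.1%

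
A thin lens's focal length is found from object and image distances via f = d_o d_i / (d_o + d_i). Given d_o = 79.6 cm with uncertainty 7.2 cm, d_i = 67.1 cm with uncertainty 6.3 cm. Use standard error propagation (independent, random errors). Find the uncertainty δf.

∂f/∂d_o = (d_i/(d_o+d_i))² = 0.209;  ∂f/∂d_i = (d_o/(d_o+d_i))² = 0.294
δf = √((∂f/∂d_o · δd_o)² + (∂f/∂d_i · δd_i)²) = √(2.27 + 3.44) = 2.39 cm

2.39 cm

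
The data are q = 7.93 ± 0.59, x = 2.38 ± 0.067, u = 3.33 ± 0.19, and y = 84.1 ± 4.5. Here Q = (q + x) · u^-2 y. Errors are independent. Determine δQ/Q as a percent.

Let w = q + x = 10.3. δw = √(δq² + δx²) = √(0.348 + 0.00449) = 0.594, so δw/w = 0.0576.
Q is then a monomial in w, u, y:
δQ/Q = √((δw/w)² + (-2·δu/u)² + (1·δy/y)²) = √(0.00332 + 0.0130 + 0.00286) = 0.139

13.9%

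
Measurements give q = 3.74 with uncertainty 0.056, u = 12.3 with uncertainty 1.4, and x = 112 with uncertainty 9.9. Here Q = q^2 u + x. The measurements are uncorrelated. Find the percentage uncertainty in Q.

Let p = q^2·u = 172. δp/p = √((2·δq/q)² + (1·δu/u)²) = √(0.000897 + 0.0130) = 0.118, so δp = 20.2.
Q = p + x: δQ = √(δp² + δx²) = √(410 + 98.0) = 22.5
Q = 284, so δQ/Q = 22.5/284 = 0.0794.

7.94%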